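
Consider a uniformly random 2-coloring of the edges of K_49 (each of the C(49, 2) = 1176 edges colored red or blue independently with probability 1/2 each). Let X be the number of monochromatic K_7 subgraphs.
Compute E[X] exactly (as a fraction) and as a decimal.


Let X = Σ_S X_S over the C(49, 7) = 85900584 subsets S of size 7, where X_S = 1 if the K_7 on S is monochromatic.
For a fixed S, the K_7 on S has C(7, 2) = 21 edges. P[all 21 edges red] = (1/2)^21, and likewise for blue, so P[monochromatic] = 2·(1/2)^21 = 2^{1 − 21} = 1/1048576.
By linearity of expectation: E[X] = C(49, 7) · 2^{1 − 21} = 85900584 · 1/1048576 = 10737573/131072.
Numerically: E[X] ≈ 81.9212.

E[X] = C(49,7)·2^(1−C(7,2)) = 10737573/131072 ≈ 81.9212.


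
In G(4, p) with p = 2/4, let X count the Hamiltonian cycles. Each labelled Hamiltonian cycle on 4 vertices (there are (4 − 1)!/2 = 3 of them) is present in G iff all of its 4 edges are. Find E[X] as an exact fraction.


K_4 has (4 − 1)!/2 = 3 labelled Hamiltonian cycles.
For each such Hamiltonian cycle H, let X_H = 1 if all 4 edges of H are present in G. Then P[X_H = 1] = p^{4} = (1/2)^{4} = 1/16.
By linearity: E[X] = Σ_H E[X_H] = 3 · p^{4} = 3 · 1/16 = 3/16.
Numerically: E[X] ≈ 0.188.

E[X] = 3 · (1/2)^{4} = 3/16 ≈ 0.188.


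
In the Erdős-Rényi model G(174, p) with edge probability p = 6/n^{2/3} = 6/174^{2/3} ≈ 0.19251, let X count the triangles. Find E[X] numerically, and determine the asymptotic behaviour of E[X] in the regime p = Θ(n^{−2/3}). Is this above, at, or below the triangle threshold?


Number of potential triangles: C(174, 3) = 862924.
Each occurs with probability p³ ≈ (0.19251)³ ≈ 7.1343639e-03.
By linearity: E[X] = C(174, 3)·p³ ≈ 862924 · 7.1343639e-03 ≈ 6156.41379.
Since α = 2/3 < 1, p = c/n^{2/3} ≫ 1/n is above the triangle threshold p ~ 1/n. Asymptotically E[X] ~ (c³/6)·n^{3(1−α)} = (6³/6)·n^{1} → ∞; triangles are abundant w.h.p.

E[X] ≈ 6156.41379; in regime p = Θ(1/n^{2/3}) E[X] diverges (above the triangle threshold p ~ 1/n).


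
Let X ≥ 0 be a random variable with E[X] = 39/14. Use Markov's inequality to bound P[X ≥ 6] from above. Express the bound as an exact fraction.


μ = E[X] = 39/14, a = 6.
Markov: P[X ≥ 6] ≤ μ/a = (39/14)/6 = 13/28.
Numerically: ≈ 0.464286.
(Since a = 6 > μ = 2.785714, the bound 13/28 is < 1 and informative.)

P[X ≥ 6] ≤ 13/28 ≈ 0.464286.


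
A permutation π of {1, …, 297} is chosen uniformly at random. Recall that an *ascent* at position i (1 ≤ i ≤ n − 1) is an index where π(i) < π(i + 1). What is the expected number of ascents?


Write X = Σ X_I over i = 1, …, 296, with X_I the indicator of one ascent.
There are 296 indicators.
For each fixed i, the pair (π(i), π(i+1)) is a uniformly random ordered pair of distinct values from {1, …, 297}; by symmetry P[π(i) < π(i+1)] = 1/2.
By linearity: E[X] = 296 · (1/2) = (297 − 1) · (1/2) = 148 ≈ 148.000.

E[X] = 148 = 148.000.


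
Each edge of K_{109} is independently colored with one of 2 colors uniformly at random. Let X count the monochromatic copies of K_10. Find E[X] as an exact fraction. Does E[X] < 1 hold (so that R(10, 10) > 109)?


E[X] = C(109, 10) · 2^{1 − 45} = 42634215112710 · 2^{−44} = 42634215112710/17592186044416.
As a reduced fraction: E[X] = 21317107556355/8796093022208 ≈ 2.42347.
Is E[X] < 1? NO.
Since E[X] ≥ 1, the first-moment bound is inconclusive at n = 109; it does NOT by itself certify R(10, 10) > 109.

E[X] = 21317107556355/8796093022208 ≈ 2.42347; E[X] ≥ 1; first-moment method inconclusive here.


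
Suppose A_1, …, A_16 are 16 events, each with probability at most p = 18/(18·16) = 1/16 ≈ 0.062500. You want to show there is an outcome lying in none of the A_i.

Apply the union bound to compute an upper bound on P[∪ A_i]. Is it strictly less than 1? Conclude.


Union bound: P[∪_{i=1}^{16} A_i] ≤ Σ_i P[A_i] ≤ 16·p = 16·(1/16) = 1.
Numerically: 1 ≈ 1.000000.
Is 1 < 1? NO.
Since the bound 1 is ≥ 1, the union bound is uninformative here; it does NOT by itself certify existence.

16·p = 1 ≈ 1.000000; existence NOT certified by the union bound.


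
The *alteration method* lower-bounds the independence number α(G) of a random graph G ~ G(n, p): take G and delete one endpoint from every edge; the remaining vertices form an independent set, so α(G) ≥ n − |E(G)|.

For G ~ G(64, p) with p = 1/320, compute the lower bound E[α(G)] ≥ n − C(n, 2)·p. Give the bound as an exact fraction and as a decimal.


E[|E(G)|] = C(64, 2)·p = 2016 · (1/320) = 63/10.
E[α(G)] ≥ n − E[|E(G)|] = 64 − 63/10 = 577/10.
Numerically: ≈ 57.700.
(This is only a lower bound; the true E[α(G)] may be larger.)

E[α(G)] ≥ 577/10 ≈ 57.700.


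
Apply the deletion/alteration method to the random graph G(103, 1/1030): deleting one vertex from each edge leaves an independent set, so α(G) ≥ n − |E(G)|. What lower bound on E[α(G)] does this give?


E[|E(G)|] = C(103, 2)·p = 5253 · (1/1030) = 51/10.
E[α(G)] ≥ n − E[|E(G)|] = 103 − 51/10 = 979/10.
Numerically: ≈ 97.900000.
(This is only a lower bound; the true E[α(G)] may be larger.)

E[α(G)] ≥ 979/10 ≈ 97.900000.


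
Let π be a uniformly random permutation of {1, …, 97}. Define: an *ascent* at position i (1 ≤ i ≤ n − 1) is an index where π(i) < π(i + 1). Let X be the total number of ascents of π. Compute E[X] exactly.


Write X = Σ X_I over i = 1, …, 96, with X_I the indicator of one ascent.
There are 96 indicators.
For each fixed i, the pair (π(i), π(i+1)) is a uniformly random ordered pair of distinct values from {1, …, 97}; by symmetry P[π(i) < π(i+1)] = 1/2.
By linearity: E[X] = 96 · (1/2) = (97 − 1) · (1/2) = 48 ≈ 48.000000.

E[X] = 48 = 48.000000.


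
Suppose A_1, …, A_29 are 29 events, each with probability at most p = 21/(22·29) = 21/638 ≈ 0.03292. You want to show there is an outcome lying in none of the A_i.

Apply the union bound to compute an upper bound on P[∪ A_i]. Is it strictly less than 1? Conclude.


Union bound: P[∪_{i=1}^{29} A_i] ≤ Σ_i P[A_i] ≤ 29·p = 29·(21/638) = 21/22.
Numerically: 21/22 ≈ 0.95455.
Is 21/22 < 1? YES.
Since P[∪ A_i] ≤ 21/22 < 1, the complement has P[∩ A_i^c] ≥ 1 − 21/22 = 1/22 > 0, so some outcome avoids every A_i.

29·p = 21/22 ≈ 0.95455; existence CERTIFIED by the union bound.


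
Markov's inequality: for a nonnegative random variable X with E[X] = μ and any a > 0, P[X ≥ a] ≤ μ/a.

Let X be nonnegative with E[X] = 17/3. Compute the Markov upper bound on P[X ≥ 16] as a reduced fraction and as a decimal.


μ = E[X] = 17/3, a = 16.
Markov: P[X ≥ 16] ≤ μ/a = (17/3)/16 = 17/48.
Numerically: ≈ 0.35417.
(Since a = 16 > μ = 5.66667, the bound 17/48 is < 1 and informative.)

P[X ≥ 16] ≤ 17/48 ≈ 0.35417.


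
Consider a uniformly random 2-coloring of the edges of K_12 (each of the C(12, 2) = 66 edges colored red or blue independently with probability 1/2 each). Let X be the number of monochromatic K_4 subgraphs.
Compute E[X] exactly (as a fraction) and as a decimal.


Let X = Σ_S X_S over the C(12, 4) = 495 subsets S of size 4, where X_S = 1 if the K_4 on S is monochromatic.
For a fixed S, the K_4 on S has C(4, 2) = 6 edges. P[all 6 edges red] = (1/2)^6, and likewise for blue, so P[monochromatic] = 2·(1/2)^6 = 2^{1 − 6} = 1/32.
By linearity: E[X] = C(12, 4) · 2^{1 − 6} = 495 · 1/32 = 495/32.
Numerically: E[X] ≈ 15.46875.

E[X] = C(12,4)·2^(1−C(4,2)) = 495/32 ≈ 15.46875.


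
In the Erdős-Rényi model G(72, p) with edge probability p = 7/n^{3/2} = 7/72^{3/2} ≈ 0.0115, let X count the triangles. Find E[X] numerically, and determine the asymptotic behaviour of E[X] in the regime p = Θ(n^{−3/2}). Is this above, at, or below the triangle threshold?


Number of potential triangles: C(72, 3) = 59640.
Each occurs with probability p³ ≈ (0.0115)³ ≈ 1.50417e-06.
By linearity: E[X] = C(72, 3)·p³ ≈ 59640 · 1.50417e-06 ≈ 0.090.
Since α = 3/2 > 1, p = c/n^{3/2} = o(1/n) is below the triangle threshold p ~ 1/n. Asymptotically E[X] ~ (c³/6)·n^{3(1−α)} = (7³/6)·n^{-1.5} → 0, so by Markov's inequality G has no triangles w.h.p.

E[X] ≈ 0.090; in regime p = Θ(1/n^{3/2}) E[X] tends to 0 (below the triangle threshold p ~ 1/n).


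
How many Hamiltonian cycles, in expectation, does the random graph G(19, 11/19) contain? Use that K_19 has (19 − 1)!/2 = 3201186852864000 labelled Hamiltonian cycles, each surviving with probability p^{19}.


K_19 has (19 − 1)!/2 = 3201186852864000 labelled Hamiltonian cycles.
For each such Hamiltonian cycle H, let X_H = 1 if all 19 edges of H are present in G. Then P[X_H = 1] = p^{19} = (11/19)^{19} = 61159090448414546291/1978419655660313589123979.
By linearity: E[X] = Σ_H E[X_H] = 3201186852864000 · p^{19} = 3201186852864000 · 61159090448414546291/1978419655660313589123979 = 195781676276584883979724733927424000/1978419655660313589123979.
Numerically: E[X] ≈ 9.8959e+10.

E[X] = 3201186852864000 · (11/19)^{19} = 195781676276584883979724733927424000/1978419655660313589123979 ≈ 9.8959e+10.


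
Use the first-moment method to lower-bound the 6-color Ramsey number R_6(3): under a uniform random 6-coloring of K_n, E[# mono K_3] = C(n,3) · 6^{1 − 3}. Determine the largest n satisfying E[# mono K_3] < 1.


We need C(n, 3) · 6^{1 − 3} < 1, i.e. C(n, 3) < 6^{3 − 1} = 36.
Check values of n near the boundary:
  n = 3: C(3, 3) = 1; 1 < 36? YES
  n = 4: C(4, 3) = 4; 4 < 36? YES
  n = 5: C(5, 3) = 10; 10 < 36? YES
  n = 6: C(6, 3) = 20; 20 < 36? YES
  n = 7: C(7, 3) = 35; 35 < 36? YES
  n = 8: C(8, 3) = 56; 56 < 36? NO
  n = 9: C(9, 3) = 84; 84 < 36? NO
  n = 10: C(10, 3) = 120; 120 < 36? NO
The largest n with C(n, 3) < 36 is n = 7 (where E[X] = 35/36 ≈ 0.97222). Hence R_6(3) > 7, i.e. R_6(3) ≥ 8.

Largest n = 7; hence R_6(3) > 7.


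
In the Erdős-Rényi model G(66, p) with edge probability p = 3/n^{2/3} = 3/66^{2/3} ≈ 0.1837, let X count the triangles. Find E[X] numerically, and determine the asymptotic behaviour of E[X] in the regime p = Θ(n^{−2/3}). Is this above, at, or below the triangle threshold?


Number of potential triangles: C(66, 3) = 45760.
Each occurs with probability p³ ≈ (0.1837)³ ≈ 6.198347e-03.
By linearity: E[X] = C(66, 3)·p³ ≈ 45760 · 6.198347e-03 ≈ 283.6364.
Since α = 2/3 < 1, p = c/n^{2/3} ≫ 1/n is above the triangle threshold p ~ 1/n. Asymptotically E[X] ~ (c³/6)·n^{3(1−α)} = (3³/6)·n^{1} → ∞; triangles are abundant w.h.p.

E[X] ≈ 283.6364; in regime p = Θ(1/n^{2/3}) E[X] diverges (above the triangle threshold p ~ 1/n).


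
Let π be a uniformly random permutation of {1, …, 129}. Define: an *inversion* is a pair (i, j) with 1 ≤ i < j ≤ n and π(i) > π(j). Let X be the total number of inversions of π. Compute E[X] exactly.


Write X = Σ X_I over the C(129, 2) = 8256 pairs i < j, with X_I the indicator of one inversion.
There are 8256 indicators.
For each fixed pair i < j, the values π(i) and π(j) are two distinct elements of {1, …, 129} in uniformly random order; by symmetry P[π(i) > π(j)] = 1/2.
By linearity: E[X] = 8256 · (1/2) = C(129, 2) · (1/2) = 8256/2 = 4128 ≈ 4128.00000.

E[X] = 4128 = 4128.00000.


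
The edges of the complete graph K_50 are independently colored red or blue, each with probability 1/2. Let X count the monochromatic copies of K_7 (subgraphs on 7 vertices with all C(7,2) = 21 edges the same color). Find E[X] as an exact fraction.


Let X = Σ_S X_S over the C(50, 7) = 99884400 subsets S of size 7, where X_S = 1 if the K_7 on S is monochromatic.
For a fixed S, the K_7 on S has C(7, 2) = 21 edges. P[all 21 edges red] = (1/2)^21, and likewise for blue, so P[monochromatic] = 2·(1/2)^21 = 2^{1 − 21} = 1/1048576.
By linearity: E[X] = C(50, 7) · 2^{1 − 21} = 99884400 · 1/1048576 = 6242775/65536.
Numerically: E[X] ≈ 95.257.

E[X] = C(50,7)·2^(1−C(7,2)) = 6242775/65536 ≈ 95.257.


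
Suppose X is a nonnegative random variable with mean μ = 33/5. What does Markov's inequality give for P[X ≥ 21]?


μ = E[X] = 33/5, a = 21.
Markov: P[X ≥ 21] ≤ μ/a = (33/5)/21 = 11/35.
Numerically: ≈ 0.31429.
(Since a = 21 > μ = 6.60000, the bound 11/35 is < 1 and informative.)

P[X ≥ 21] ≤ 11/35 ≈ 0.31429.


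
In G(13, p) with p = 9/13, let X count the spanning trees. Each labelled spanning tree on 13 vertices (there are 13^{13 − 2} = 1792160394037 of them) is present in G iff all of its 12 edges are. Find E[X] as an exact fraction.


K_13 has 13^{13 − 2} = 1792160394037 labelled spanning trees.
For each such spanning tree H, let X_H = 1 if all 12 edges of H are present in G. Then P[X_H = 1] = p^{12} = (9/13)^{12} = 282429536481/23298085122481.
By linearity: E[X] = Σ_H E[X_H] = 1792160394037 · p^{12} = 1792160394037 · 282429536481/23298085122481 = 282429536481/13.
Numerically: E[X] ≈ 2.17e+10.

E[X] = 1792160394037 · (9/13)^{12} = 282429536481/13 ≈ 2.17e+10.


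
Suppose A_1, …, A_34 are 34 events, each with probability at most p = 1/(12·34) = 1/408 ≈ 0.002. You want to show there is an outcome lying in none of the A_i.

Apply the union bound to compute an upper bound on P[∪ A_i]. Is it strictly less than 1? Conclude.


Union bound: P[∪_{i=1}^{34} A_i] ≤ Σ_i P[A_i] ≤ 34·p = 34·(1/408) = 1/12.
Numerically: 1/12 ≈ 0.083.
Is 1/12 < 1? YES.
Since P[∪ A_i] ≤ 1/12 < 1, the complement has P[∩ A_i^c] ≥ 1 − 1/12 = 11/12 > 0, so some outcome avoids every A_i.

34·p = 1/12 ≈ 0.083; existence CERTIFIED by the union bound.


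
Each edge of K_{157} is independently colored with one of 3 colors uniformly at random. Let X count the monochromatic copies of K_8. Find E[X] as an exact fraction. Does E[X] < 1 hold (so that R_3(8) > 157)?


E[X] = C(157, 8) · 3^{1 − 28} = 7637643295425 · 3^{−27} = 7637643295425/7625597484987.
As a reduced fraction: E[X] = 848627032825/847288609443 ≈ 1.00158.
Is E[X] < 1? NO.
Since E[X] ≥ 1, the first-moment bound is inconclusive at n = 157; it does NOT by itself certify R_3(8) > 157.

E[X] = 848627032825/847288609443 ≈ 1.00158; E[X] ≥ 1; first-moment method inconclusive here.


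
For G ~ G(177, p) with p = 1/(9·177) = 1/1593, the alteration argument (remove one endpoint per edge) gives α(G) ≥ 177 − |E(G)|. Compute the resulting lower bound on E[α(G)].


E[|E(G)|] = C(177, 2)·p = 15576 · (1/1593) = 88/9.
E[α(G)] ≥ n − E[|E(G)|] = 177 − 88/9 = 1505/9.
Numerically: ≈ 167.22222.
(This is only a lower bound; the true E[α(G)] may be larger.)

E[α(G)] ≥ 1505/9 ≈ 167.22222.


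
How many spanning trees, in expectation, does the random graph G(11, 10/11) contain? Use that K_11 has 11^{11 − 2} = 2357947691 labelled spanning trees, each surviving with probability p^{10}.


K_11 has 11^{11 − 2} = 2357947691 labelled spanning trees.
For each such spanning tree H, let X_H = 1 if all 10 edges of H are present in G. Then P[X_H = 1] = p^{10} = (10/11)^{10} = 10000000000/25937424601.
By linearity: E[X] = Σ_H E[X_H] = 2357947691 · p^{10} = 2357947691 · 10000000000/25937424601 = 10000000000/11.
Numerically: E[X] ≈ 9.09e+08.

E[X] = 2357947691 · (10/11)^{10} = 10000000000/11 ≈ 9.09e+08.


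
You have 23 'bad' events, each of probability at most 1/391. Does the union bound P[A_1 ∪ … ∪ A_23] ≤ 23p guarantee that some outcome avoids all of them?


Union bound: P[∪_{i=1}^{23} A_i] ≤ Σ_i P[A_i] ≤ 23·p = 23·(1/391) = 1/17.
Numerically: 1/17 ≈ 0.059.
Is 1/17 < 1? YES.
Since P[∪ A_i] ≤ 1/17 < 1, the complement has P[∩ A_i^c] ≥ 1 − 1/17 = 16/17 > 0, so some outcome avoids every A_i.

23·p = 1/17 ≈ 0.059; existence CERTIFIED by the union bound.


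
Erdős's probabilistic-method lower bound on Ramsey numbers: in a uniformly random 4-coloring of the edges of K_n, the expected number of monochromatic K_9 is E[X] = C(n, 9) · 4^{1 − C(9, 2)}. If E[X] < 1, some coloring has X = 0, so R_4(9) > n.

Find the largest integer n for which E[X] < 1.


We need C(n, 9) · 4^{1 − 36} < 1, i.e. C(n, 9) < 4^{36 − 1} = 1180591620717411303424.
Check values of n near the boundary:
  n = 911: C(911, 9) = 1144686900492291197405; 1144686900492291197405 < 1180591620717411303424? YES
  n = 912: C(912, 9) = 1156095740032081475120; 1156095740032081475120 < 1180591620717411303424? YES
  n = 913: C(913, 9) = 1167605542753639808390; 1167605542753639808390 < 1180591620717411303424? YES
  n = 914: C(914, 9) = 1179217089587653905932; 1179217089587653905932 < 1180591620717411303424? YES
  n = 915: C(915, 9) = 1190931166636537885130; 1190931166636537885130 < 1180591620717411303424? NO
  n = 916: C(916, 9) = 1202748565202942340440; 1202748565202942340440 < 1180591620717411303424? NO
The largest n with C(n, 9) < 1180591620717411303424 is n = 914 (where E[X] = 294804272396913476483/295147905179352825856 ≈ 0.998836). Hence R_4(9) > 914, i.e. R_4(9) ≥ 915.

Largest n = 914; hence R_4(9) > 914.


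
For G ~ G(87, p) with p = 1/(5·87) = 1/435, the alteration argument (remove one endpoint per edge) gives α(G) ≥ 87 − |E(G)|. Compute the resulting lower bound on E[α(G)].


E[|E(G)|] = C(87, 2)·p = 3741 · (1/435) = 43/5.
E[α(G)] ≥ n − E[|E(G)|] = 87 − 43/5 = 392/5.
Numerically: ≈ 78.400.
(This is only a lower bound; the true E[α(G)] may be larger.)

E[α(G)] ≥ 392/5 ≈ 78.400.


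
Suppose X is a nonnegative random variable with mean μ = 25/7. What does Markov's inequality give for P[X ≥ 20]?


μ = E[X] = 25/7, a = 20.
Markov: P[X ≥ 20] ≤ μ/a = (25/7)/20 = 5/28.
Numerically: ≈ 0.178571.
(Since a = 20 > μ = 3.571429, the bound 5/28 is < 1 and informative.)

P[X ≥ 20] ≤ 5/28 ≈ 0.178571.


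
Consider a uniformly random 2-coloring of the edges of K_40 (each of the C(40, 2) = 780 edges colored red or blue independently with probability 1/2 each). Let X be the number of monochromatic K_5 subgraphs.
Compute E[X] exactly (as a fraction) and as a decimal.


Let X = Σ_S X_S over the C(40, 5) = 658008 subsets S of size 5, where X_S = 1 if the K_5 on S is monochromatic.
For a fixed S, the K_5 on S has C(5, 2) = 10 edges. P[all 10 edges red] = (1/2)^10, and likewise for blue, so P[monochromatic] = 2·(1/2)^10 = 2^{1 − 10} = 1/512.
Summing: E[X] = C(40, 5) · 2^{1 − 10} = 658008 · 1/512 = 82251/64.
Numerically: E[X] ≈ 1285.172.

E[X] = C(40,5)·2^(1−C(5,2)) = 82251/64 ≈ 1285.172.


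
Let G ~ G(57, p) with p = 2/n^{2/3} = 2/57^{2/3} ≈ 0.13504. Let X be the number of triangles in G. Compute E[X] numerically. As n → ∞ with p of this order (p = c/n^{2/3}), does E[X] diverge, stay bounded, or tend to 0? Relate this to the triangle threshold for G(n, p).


Number of potential triangles: C(57, 3) = 29260.
Each occurs with probability p³ ≈ (0.13504)³ ≈ 2.4622961e-03.
By linearity: E[X] = C(57, 3)·p³ ≈ 29260 · 2.4622961e-03 ≈ 72.04678.
Since α = 2/3 < 1, p = c/n^{2/3} ≫ 1/n is above the triangle threshold p ~ 1/n. Asymptotically E[X] ~ (c³/6)·n^{3(1−α)} = (2³/6)·n^{1} → ∞; triangles are abundant w.h.p.

E[X] ≈ 72.04678; in regime p = Θ(1/n^{2/3}) E[X] diverges (above the triangle threshold p ~ 1/n).


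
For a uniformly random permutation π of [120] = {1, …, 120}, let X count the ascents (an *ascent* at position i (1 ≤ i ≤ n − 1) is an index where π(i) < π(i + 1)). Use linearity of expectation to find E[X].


Write X = Σ X_I over i = 1, …, 119, with X_I the indicator of one ascent.
There are 119 indicators.
For each fixed i, the pair (π(i), π(i+1)) is a uniformly random ordered pair of distinct values from {1, …, 120}; by symmetry P[π(i) < π(i+1)] = 1/2.
By linearity: E[X] = 119 · (1/2) = (120 − 1) · (1/2) = 119/2 ≈ 59.50000.

E[X] = 119/2 = 59.50000.


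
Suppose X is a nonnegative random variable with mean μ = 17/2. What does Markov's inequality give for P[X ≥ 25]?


μ = E[X] = 17/2, a = 25.
Markov: P[X ≥ 25] ≤ μ/a = (17/2)/25 = 17/50.
Numerically: ≈ 0.34000.
(Since a = 25 > μ = 8.50000, the bound 17/50 is < 1 and informative.)

P[X ≥ 25] ≤ 17/50 ≈ 0.34000.


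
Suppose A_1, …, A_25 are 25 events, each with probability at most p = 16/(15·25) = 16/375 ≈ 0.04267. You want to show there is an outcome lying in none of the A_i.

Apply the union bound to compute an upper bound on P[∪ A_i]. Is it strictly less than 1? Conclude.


Union bound: P[∪_{i=1}^{25} A_i] ≤ Σ_i P[A_i] ≤ 25·p = 25·(16/375) = 16/15.
Numerically: 16/15 ≈ 1.06667.
Is 16/15 < 1? NO.
Since the bound 16/15 is ≥ 1, the union bound is uninformative here; it does NOT by itself certify existence.

25·p = 16/15 ≈ 1.06667; existence NOT certified by the union bound.


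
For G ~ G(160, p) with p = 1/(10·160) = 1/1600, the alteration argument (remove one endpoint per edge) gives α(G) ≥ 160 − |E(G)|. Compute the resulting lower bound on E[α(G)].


E[|E(G)|] = C(160, 2)·p = 12720 · (1/1600) = 159/20.
E[α(G)] ≥ n − E[|E(G)|] = 160 − 159/20 = 3041/20.
Numerically: ≈ 152.050.
(This is only a lower bound; the true E[α(G)] may be larger.)

E[α(G)] ≥ 3041/20 ≈ 152.050.


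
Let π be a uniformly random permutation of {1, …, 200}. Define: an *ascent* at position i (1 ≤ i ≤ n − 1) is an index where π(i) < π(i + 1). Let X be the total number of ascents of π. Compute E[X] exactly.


Write X = Σ X_I over i = 1, …, 199, with X_I the indicator of one ascent.
There are 199 indicators.
For each fixed i, the pair (π(i), π(i+1)) is a uniformly random ordered pair of distinct values from {1, …, 200}; by symmetry P[π(i) < π(i+1)] = 1/2.
By linearity: E[X] = 199 · (1/2) = (200 − 1) · (1/2) = 199/2 ≈ 99.500.

E[X] = 199/2 = 99.500.


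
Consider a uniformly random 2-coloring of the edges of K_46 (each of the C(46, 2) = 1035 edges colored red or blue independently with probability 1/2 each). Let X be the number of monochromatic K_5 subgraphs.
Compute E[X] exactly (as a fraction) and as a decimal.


Let X = Σ_S X_S over the C(46, 5) = 1370754 subsets S of size 5, where X_S = 1 if the K_5 on S is monochromatic.
For a fixed S, the K_5 on S has C(5, 2) = 10 edges. P[all 10 edges red] = (1/2)^10, and likewise for blue, so P[monochromatic] = 2·(1/2)^10 = 2^{1 − 10} = 1/512.
By linearity: E[X] = C(46, 5) · 2^{1 − 10} = 1370754 · 1/512 = 685377/256.
Numerically: E[X] ≈ 2677.253906.

E[X] = C(46,5)·2^(1−C(5,2)) = 685377/256 ≈ 2677.253906.


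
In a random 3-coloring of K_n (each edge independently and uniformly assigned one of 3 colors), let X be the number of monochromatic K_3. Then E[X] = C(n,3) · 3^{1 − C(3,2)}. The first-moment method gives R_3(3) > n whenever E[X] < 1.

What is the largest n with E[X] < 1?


We need C(n, 3) · 3^{1 − 3} < 1, i.e. C(n, 3) < 3^{3 − 1} = 9.
Check values of n near the boundary:
  n = 3: C(3, 3) = 1; 1 < 9? YES
  n = 4: C(4, 3) = 4; 4 < 9? YES
  n = 5: C(5, 3) = 10; 10 < 9? NO
The largest n with C(n, 3) < 9 is n = 4 (where E[X] = 4/9 ≈ 0.444). Hence R_3(3) > 4, i.e. R_3(3) ≥ 5.

Largest n = 4; hence R_3(3) > 4.


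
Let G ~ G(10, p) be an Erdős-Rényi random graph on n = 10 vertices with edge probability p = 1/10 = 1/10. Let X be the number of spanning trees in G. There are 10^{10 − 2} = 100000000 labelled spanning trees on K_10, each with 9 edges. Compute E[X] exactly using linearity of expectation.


K_10 has 10^{10 − 2} = 100000000 labelled spanning trees.
For each such spanning tree H, let X_H = 1 if all 9 edges of H are present in G. Then P[X_H = 1] = p^{9} = (1/10)^{9} = 1/1000000000.
By linearity: E[X] = Σ_H E[X_H] = 100000000 · p^{9} = 100000000 · 1/1000000000 = 1/10.
Numerically: E[X] ≈ 0.1.

E[X] = 100000000 · (1/10)^{9} = 1/10 ≈ 0.1.


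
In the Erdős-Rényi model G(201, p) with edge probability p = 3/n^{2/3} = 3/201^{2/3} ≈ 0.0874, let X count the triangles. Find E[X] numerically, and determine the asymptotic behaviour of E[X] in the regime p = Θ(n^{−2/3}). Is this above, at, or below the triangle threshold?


Number of potential triangles: C(201, 3) = 1333300.
Each occurs with probability p³ ≈ (0.0874)³ ≈ 6.68300e-04.
By linearity: E[X] = C(201, 3)·p³ ≈ 1333300 · 6.68300e-04 ≈ 891.045.
Since α = 2/3 < 1, p = c/n^{2/3} ≫ 1/n is above the triangle threshold p ~ 1/n. Asymptotically E[X] ~ (c³/6)·n^{3(1−α)} = (3³/6)·n^{1} → ∞; triangles are abundant w.h.p.

E[X] ≈ 891.045; in regime p = Θ(1/n^{2/3}) E[X] diverges (above the triangle threshold p ~ 1/n).


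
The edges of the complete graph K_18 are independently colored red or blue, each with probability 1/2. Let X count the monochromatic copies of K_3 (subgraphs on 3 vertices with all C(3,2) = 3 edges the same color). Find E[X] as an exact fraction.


Let X = Σ_S X_S over the C(18, 3) = 816 subsets S of size 3, where X_S = 1 if the K_3 on S is monochromatic.
For a fixed S, the K_3 on S has C(3, 2) = 3 edges. P[all 3 edges red] = (1/2)^3, and likewise for blue, so P[monochromatic] = 2·(1/2)^3 = 2^{1 − 3} = 1/4.
By linearity: E[X] = C(18, 3) · 2^{1 − 3} = 816 · 1/4 = 204.
Numerically: E[X] ≈ 204.000.

E[X] = C(18,3)·2^(1−C(3,2)) = 204 ≈ 204.000.


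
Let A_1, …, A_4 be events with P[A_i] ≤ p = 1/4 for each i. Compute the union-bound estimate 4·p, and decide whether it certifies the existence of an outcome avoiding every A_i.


Union bound: P[∪_{i=1}^{4} A_i] ≤ Σ_i P[A_i] ≤ 4·p = 4·(1/4) = 1.
Numerically: 1 ≈ 1.0000.
Is 1 < 1? NO.
Since the bound 1 is ≥ 1, the union bound is uninformative here; it does NOT by itself certify existence.

4·p = 1 ≈ 1.0000; existence NOT certified by the union bound.


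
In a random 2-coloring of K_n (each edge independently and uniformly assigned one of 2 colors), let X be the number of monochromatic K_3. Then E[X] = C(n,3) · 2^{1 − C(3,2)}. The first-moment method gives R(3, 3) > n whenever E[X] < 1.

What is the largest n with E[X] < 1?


We need C(n, 3) · 2^{1 − 3} < 1, i.e. C(n, 3) < 2^{3 − 1} = 4.
Check values of n near the boundary:
  n = 3: C(3, 3) = 1; 1 < 4? YES
  n = 4: C(4, 3) = 4; 4 < 4? NO
The largest n with C(n, 3) < 4 is n = 3 (where E[X] = 1/4 ≈ 0.2500000). Hence R(3, 3) > 3, i.e. R(3, 3) ≥ 4.

Largest n = 3; hence R(3, 3) > 3.


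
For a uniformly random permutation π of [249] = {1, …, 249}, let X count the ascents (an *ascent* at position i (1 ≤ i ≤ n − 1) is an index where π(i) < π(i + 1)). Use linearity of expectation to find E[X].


Write X = Σ X_I over i = 1, …, 248, with X_I the indicator of one ascent.
There are 248 indicators.
For each fixed i, the pair (π(i), π(i+1)) is a uniformly random ordered pair of distinct values from {1, …, 249}; by symmetry P[π(i) < π(i+1)] = 1/2.
By linearity: E[X] = 248 · (1/2) = (249 − 1) · (1/2) = 124 ≈ 124.0000.

E[X] = 124 = 124.0000.


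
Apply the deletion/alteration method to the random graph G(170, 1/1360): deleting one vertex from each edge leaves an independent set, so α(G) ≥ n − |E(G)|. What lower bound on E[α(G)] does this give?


E[|E(G)|] = C(170, 2)·p = 14365 · (1/1360) = 169/16.
E[α(G)] ≥ n − E[|E(G)|] = 170 − 169/16 = 2551/16.
Numerically: ≈ 159.43750.
(This is only a lower bound; the true E[α(G)] may be larger.)

E[α(G)] ≥ 2551/16 ≈ 159.43750.


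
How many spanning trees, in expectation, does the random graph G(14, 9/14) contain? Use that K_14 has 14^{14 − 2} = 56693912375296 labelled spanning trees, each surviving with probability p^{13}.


K_14 has 14^{14 − 2} = 56693912375296 labelled spanning trees.
For each such spanning tree H, let X_H = 1 if all 13 edges of H are present in G. Then P[X_H = 1] = p^{13} = (9/14)^{13} = 2541865828329/793714773254144.
Summing the indicators: E[X] = Σ_H E[X_H] = 56693912375296 · p^{13} = 56693912375296 · 2541865828329/793714773254144 = 2541865828329/14.
Numerically: E[X] ≈ 1.816e+11.

E[X] = 56693912375296 · (9/14)^{13} = 2541865828329/14 ≈ 1.816e+11.


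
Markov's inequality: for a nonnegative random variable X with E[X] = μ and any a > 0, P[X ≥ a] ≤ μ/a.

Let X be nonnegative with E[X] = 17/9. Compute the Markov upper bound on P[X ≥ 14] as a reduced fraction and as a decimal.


μ = E[X] = 17/9, a = 14.
Markov: P[X ≥ 14] ≤ μ/a = (17/9)/14 = 17/126.
Numerically: ≈ 0.135.
(Since a = 14 > μ = 1.889, the bound 17/126 is < 1 and informative.)

P[X ≥ 14] ≤ 17/126 ≈ 0.135.


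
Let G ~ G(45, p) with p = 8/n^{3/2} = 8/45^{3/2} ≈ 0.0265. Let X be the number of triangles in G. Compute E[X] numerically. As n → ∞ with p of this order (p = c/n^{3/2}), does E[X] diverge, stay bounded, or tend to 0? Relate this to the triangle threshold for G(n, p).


Number of potential triangles: C(45, 3) = 14190.
Each occurs with probability p³ ≈ (0.0265)³ ≈ 1.861288e-05.
By linearity: E[X] = C(45, 3)·p³ ≈ 14190 · 1.861288e-05 ≈ 0.2641.
Since α = 3/2 > 1, p = c/n^{3/2} = o(1/n) is below the triangle threshold p ~ 1/n. Asymptotically E[X] ~ (c³/6)·n^{3(1−α)} = (8³/6)·n^{-1.5} → 0, so by Markov's inequality G has no triangles w.h.p.

E[X] ≈ 0.2641; in regime p = Θ(1/n^{3/2}) E[X] tends to 0 (below the triangle threshold p ~ 1/n).


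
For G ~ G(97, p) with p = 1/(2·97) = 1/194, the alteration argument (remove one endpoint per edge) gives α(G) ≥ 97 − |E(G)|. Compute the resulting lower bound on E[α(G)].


E[|E(G)|] = C(97, 2)·p = 4656 · (1/194) = 24.
E[α(G)] ≥ n − E[|E(G)|] = 97 − 24 = 73.
Numerically: ≈ 73.000000.
(This is only a lower bound; the true E[α(G)] may be larger.)

E[α(G)] ≥ 73 ≈ 73.000000.


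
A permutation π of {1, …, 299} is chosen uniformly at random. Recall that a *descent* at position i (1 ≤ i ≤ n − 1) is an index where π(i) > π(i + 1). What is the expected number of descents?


Write X = Σ X_I over i = 1, …, 298, with X_I the indicator of one descent.
There are 298 indicators.
For each fixed i, the pair (π(i), π(i+1)) is a uniformly random ordered pair of distinct values from {1, …, 299}; by symmetry P[π(i) > π(i+1)] = 1/2.
By linearity: E[X] = 298 · (1/2) = (299 − 1) · (1/2) = 149 ≈ 149.00000.

E[X] = 149 = 149.00000.


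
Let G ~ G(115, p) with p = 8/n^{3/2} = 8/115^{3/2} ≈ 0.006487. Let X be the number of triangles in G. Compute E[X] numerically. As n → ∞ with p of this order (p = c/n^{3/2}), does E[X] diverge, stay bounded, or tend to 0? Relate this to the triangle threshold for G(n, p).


Number of potential triangles: C(115, 3) = 246905.
Each occurs with probability p³ ≈ (0.006487)³ ≈ 2.729793e-07.
By linearity: E[X] = C(115, 3)·p³ ≈ 246905 · 2.729793e-07 ≈ 0.0674.
Since α = 3/2 > 1, p = c/n^{3/2} = o(1/n) is below the triangle threshold p ~ 1/n. Asymptotically E[X] ~ (c³/6)·n^{3(1−α)} = (8³/6)·n^{-1.5} → 0, so by Markov's inequality G has no triangles w.h.p.

E[X] ≈ 0.0674; in regime p = Θ(1/n^{3/2}) E[X] tends to 0 (below the triangle threshold p ~ 1/n).


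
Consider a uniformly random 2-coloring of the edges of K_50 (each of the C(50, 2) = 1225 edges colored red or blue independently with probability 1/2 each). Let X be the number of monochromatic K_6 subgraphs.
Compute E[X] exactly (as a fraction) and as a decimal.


Let X = Σ_S X_S over the C(50, 6) = 15890700 subsets S of size 6, where X_S = 1 if the K_6 on S is monochromatic.
For a fixed S, the K_6 on S has C(6, 2) = 15 edges. P[all 15 edges red] = (1/2)^15, and likewise for blue, so P[monochromatic] = 2·(1/2)^15 = 2^{1 − 15} = 1/16384.
Summing: E[X] = C(50, 6) · 2^{1 − 15} = 15890700 · 1/16384 = 3972675/4096.
Numerically: E[X] ≈ 969.8914.

E[X] = C(50,6)·2^(1−C(6,2)) = 3972675/4096 ≈ 969.8914.


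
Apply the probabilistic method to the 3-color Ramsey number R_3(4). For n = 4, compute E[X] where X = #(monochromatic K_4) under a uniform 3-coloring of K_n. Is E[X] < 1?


E[X] = C(4, 4) · 3^{1 − 6} = 1 · 3^{−5} = 1/243.
As a reduced fraction: E[X] = 1/243 ≈ 0.0041152.
Is E[X] < 1? YES.
Since E[X] < 1, there exists a 3-coloring of K_{4} with no monochromatic K_4; hence R_3(4) > 4.

E[X] = 1/243 ≈ 0.0041152; E[X] < 1, so R_3(4) > 4.


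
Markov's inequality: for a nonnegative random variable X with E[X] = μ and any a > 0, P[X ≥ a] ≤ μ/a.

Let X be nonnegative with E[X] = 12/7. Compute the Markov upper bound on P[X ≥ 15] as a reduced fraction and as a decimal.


μ = E[X] = 12/7, a = 15.
Markov: P[X ≥ 15] ≤ μ/a = (12/7)/15 = 4/35.
Numerically: ≈ 0.11429.
(Since a = 15 > μ = 1.71429, the bound 4/35 is < 1 and informative.)

P[X ≥ 15] ≤ 4/35 ≈ 0.11429.


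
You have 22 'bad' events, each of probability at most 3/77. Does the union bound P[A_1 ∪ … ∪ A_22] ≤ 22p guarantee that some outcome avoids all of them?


Union bound: P[∪_{i=1}^{22} A_i] ≤ Σ_i P[A_i] ≤ 22·p = 22·(3/77) = 6/7.
Numerically: 6/7 ≈ 0.8571.
Is 6/7 < 1? YES.
Since P[∪ A_i] ≤ 6/7 < 1, the complement has P[∩ A_i^c] ≥ 1 − 6/7 = 1/7 > 0, so some outcome avoids every A_i.

22·p = 6/7 ≈ 0.8571; existence CERTIFIED by the union bound.


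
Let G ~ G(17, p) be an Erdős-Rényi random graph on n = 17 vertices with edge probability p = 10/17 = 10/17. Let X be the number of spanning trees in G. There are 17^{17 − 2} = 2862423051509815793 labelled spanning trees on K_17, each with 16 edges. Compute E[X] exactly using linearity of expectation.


K_17 has 17^{17 − 2} = 2862423051509815793 labelled spanning trees.
For each such spanning tree H, let X_H = 1 if all 16 edges of H are present in G. Then P[X_H = 1] = p^{16} = (10/17)^{16} = 10000000000000000/48661191875666868481.
By linearity: E[X] = Σ_H E[X_H] = 2862423051509815793 · p^{16} = 2862423051509815793 · 10000000000000000/48661191875666868481 = 10000000000000000/17.
Numerically: E[X] ≈ 5.88e+14.

E[X] = 2862423051509815793 · (10/17)^{16} = 10000000000000000/17 ≈ 5.88e+14.


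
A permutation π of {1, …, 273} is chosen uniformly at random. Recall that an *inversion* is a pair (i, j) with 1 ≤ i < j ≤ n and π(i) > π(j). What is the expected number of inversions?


Write X = Σ X_I over the C(273, 2) = 37128 pairs i < j, with X_I the indicator of one inversion.
There are 37128 indicators.
For each fixed pair i < j, the values π(i) and π(j) are two distinct elements of {1, …, 273} in uniformly random order; by symmetry P[π(i) > π(j)] = 1/2.
By linearity: E[X] = 37128 · (1/2) = C(273, 2) · (1/2) = 37128/2 = 18564 ≈ 18564.00000.

E[X] = 18564 = 18564.00000.


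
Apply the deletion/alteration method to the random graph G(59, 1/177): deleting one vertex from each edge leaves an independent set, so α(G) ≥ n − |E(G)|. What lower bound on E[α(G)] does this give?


E[|E(G)|] = C(59, 2)·p = 1711 · (1/177) = 29/3.
E[α(G)] ≥ n − E[|E(G)|] = 59 − 29/3 = 148/3.
Numerically: ≈ 49.333333.
(This is only a lower bound; the true E[α(G)] may be larger.)

E[α(G)] ≥ 148/3 ≈ 49.333333.


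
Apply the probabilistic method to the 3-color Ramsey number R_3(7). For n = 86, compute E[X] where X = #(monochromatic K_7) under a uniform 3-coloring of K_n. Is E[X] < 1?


E[X] = C(86, 7) · 3^{1 − 21} = 5373200880 · 3^{−20} = 5373200880/3486784401.
As a reduced fraction: E[X] = 199007440/129140163 ≈ 1.5410.
Is E[X] < 1? NO.
Since E[X] ≥ 1, the first-moment bound is inconclusive at n = 86; it does NOT by itself certify R_3(7) > 86.

E[X] = 199007440/129140163 ≈ 1.5410; E[X] ≥ 1; first-moment method inconclusive here.


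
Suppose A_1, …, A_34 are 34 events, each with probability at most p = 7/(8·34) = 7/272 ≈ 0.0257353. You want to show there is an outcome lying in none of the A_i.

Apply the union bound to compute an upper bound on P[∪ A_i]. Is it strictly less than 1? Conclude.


Union bound: P[∪_{i=1}^{34} A_i] ≤ Σ_i P[A_i] ≤ 34·p = 34·(7/272) = 7/8.
Numerically: 7/8 ≈ 0.8750000.
Is 7/8 < 1? YES.
Since P[∪ A_i] ≤ 7/8 < 1, the complement has P[∩ A_i^c] ≥ 1 − 7/8 = 1/8 > 0, so some outcome avoids every A_i.

34·p = 7/8 ≈ 0.8750000; existence CERTIFIED by the union bound.


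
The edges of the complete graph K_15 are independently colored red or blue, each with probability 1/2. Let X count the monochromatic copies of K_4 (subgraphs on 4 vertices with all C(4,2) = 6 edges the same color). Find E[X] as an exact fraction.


Let X = Σ_S X_S over the C(15, 4) = 1365 subsets S of size 4, where X_S = 1 if the K_4 on S is monochromatic.
For a fixed S, the K_4 on S has C(4, 2) = 6 edges. P[all 6 edges red] = (1/2)^6, and likewise for blue, so P[monochromatic] = 2·(1/2)^6 = 2^{1 − 6} = 1/32.
By linearity of expectation: E[X] = C(15, 4) · 2^{1 − 6} = 1365 · 1/32 = 1365/32.
Numerically: E[X] ≈ 42.6562.

E[X] = C(15,4)·2^(1−C(4,2)) = 1365/32 ≈ 42.6562.


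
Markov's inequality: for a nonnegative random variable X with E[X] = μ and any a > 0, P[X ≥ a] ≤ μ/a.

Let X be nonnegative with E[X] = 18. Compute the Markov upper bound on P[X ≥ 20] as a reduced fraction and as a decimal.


μ = E[X] = 18, a = 20.
Markov: P[X ≥ 20] ≤ μ/a = (18)/20 = 9/10.
Numerically: ≈ 0.900.
(Since a = 20 > μ = 18.000, the bound 9/10 is < 1 and informative.)

P[X ≥ 20] ≤ 9/10 ≈ 0.900.


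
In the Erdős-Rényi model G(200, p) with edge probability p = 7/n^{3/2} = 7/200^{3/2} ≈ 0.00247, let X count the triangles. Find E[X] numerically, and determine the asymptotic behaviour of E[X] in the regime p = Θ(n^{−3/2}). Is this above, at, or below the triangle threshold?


Number of potential triangles: C(200, 3) = 1313400.
Each occurs with probability p³ ≈ (0.00247)³ ≈ 1.51586e-08.
By linearity: E[X] = C(200, 3)·p³ ≈ 1313400 · 1.51586e-08 ≈ 0.020.
Since α = 3/2 > 1, p = c/n^{3/2} = o(1/n) is below the triangle threshold p ~ 1/n. Asymptotically E[X] ~ (c³/6)·n^{3(1−α)} = (7³/6)·n^{-1.5} → 0, so by Markov's inequality G has no triangles w.h.p.

E[X] ≈ 0.020; in regime p = Θ(1/n^{3/2}) E[X] tends to 0 (below the triangle threshold p ~ 1/n).


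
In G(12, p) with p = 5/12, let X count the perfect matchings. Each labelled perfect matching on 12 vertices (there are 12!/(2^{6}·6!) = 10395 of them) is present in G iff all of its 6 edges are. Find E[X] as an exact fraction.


K_12 has 12!/(2^{6}·6!) = 10395 labelled perfect matchings.
For each such perfect matching H, let X_H = 1 if all 6 edges of H are present in G. Then P[X_H = 1] = p^{6} = (5/12)^{6} = 15625/2985984.
By linearity of expectation: E[X] = Σ_H E[X_H] = 10395 · p^{6} = 10395 · 15625/2985984 = 6015625/110592.
Numerically: E[X] ≈ 54.4.

E[X] = 10395 · (5/12)^{6} = 6015625/110592 ≈ 54.4.


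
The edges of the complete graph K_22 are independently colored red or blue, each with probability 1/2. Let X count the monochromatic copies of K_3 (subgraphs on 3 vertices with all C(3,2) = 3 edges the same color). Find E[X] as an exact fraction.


Let X = Σ_S X_S over the C(22, 3) = 1540 subsets S of size 3, where X_S = 1 if the K_3 on S is monochromatic.
For a fixed S, the K_3 on S has C(3, 2) = 3 edges. P[all 3 edges red] = (1/2)^3, and likewise for blue, so P[monochromatic] = 2·(1/2)^3 = 2^{1 − 3} = 1/4.
Summing: E[X] = C(22, 3) · 2^{1 − 3} = 1540 · 1/4 = 385.
Numerically: E[X] ≈ 385.0000.

E[X] = C(22,3)·2^(1−C(3,2)) = 385 ≈ 385.0000.


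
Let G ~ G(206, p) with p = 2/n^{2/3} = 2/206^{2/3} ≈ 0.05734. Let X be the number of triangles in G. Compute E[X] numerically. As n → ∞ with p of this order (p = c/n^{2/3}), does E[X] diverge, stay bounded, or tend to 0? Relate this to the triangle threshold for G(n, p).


Number of potential triangles: C(206, 3) = 1435820.
Each occurs with probability p³ ≈ (0.05734)³ ≈ 1.885192e-04.
By linearity: E[X] = C(206, 3)·p³ ≈ 1435820 · 1.885192e-04 ≈ 270.6796.
Since α = 2/3 < 1, p = c/n^{2/3} ≫ 1/n is above the triangle threshold p ~ 1/n. Asymptotically E[X] ~ (c³/6)·n^{3(1−α)} = (2³/6)·n^{1} → ∞; triangles are abundant w.h.p.

E[X] ≈ 270.6796; in regime p = Θ(1/n^{2/3}) E[X] diverges (above the triangle threshold p ~ 1/n).


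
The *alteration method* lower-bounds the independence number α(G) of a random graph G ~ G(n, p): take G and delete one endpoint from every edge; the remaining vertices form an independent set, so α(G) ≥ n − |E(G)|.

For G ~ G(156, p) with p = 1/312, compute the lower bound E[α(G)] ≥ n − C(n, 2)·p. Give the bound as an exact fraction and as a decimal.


E[|E(G)|] = C(156, 2)·p = 12090 · (1/312) = 155/4.
E[α(G)] ≥ n − E[|E(G)|] = 156 − 155/4 = 469/4.
Numerically: ≈ 117.25000.
(This is only a lower bound; the true E[α(G)] may be larger.)

E[α(G)] ≥ 469/4 ≈ 117.25000.
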